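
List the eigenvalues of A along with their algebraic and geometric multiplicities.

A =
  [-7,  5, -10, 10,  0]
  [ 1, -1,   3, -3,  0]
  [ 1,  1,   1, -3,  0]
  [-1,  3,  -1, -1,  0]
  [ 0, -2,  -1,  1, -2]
λ = -2: alg = 5, geom = 3

Step 1 — factor the characteristic polynomial to read off the algebraic multiplicities:
  χ_A(x) = (x + 2)^5

Step 2 — compute geometric multiplicities via the rank-nullity identity g(λ) = n − rank(A − λI):
  rank(A − (-2)·I) = 2, so dim ker(A − (-2)·I) = n − 2 = 3

Summary:
  λ = -2: algebraic multiplicity = 5, geometric multiplicity = 3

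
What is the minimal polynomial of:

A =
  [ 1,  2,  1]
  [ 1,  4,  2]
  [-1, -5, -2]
x^3 - 3*x^2 + 3*x - 1

The characteristic polynomial is χ_A(x) = (x - 1)^3, so the eigenvalues are known. The minimal polynomial is
  m_A(x) = Π_λ (x − λ)^{k_λ}
where k_λ is the size of the *largest* Jordan block for λ (equivalently, the smallest k with (A − λI)^k v = 0 for every generalised eigenvector v of λ).

  λ = 1: largest Jordan block has size 3, contributing (x − 1)^3

So m_A(x) = (x - 1)^3 = x^3 - 3*x^2 + 3*x - 1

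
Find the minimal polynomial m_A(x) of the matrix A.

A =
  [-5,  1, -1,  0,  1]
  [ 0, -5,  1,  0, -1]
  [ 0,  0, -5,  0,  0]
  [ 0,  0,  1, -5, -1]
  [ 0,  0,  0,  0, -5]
x^3 + 15*x^2 + 75*x + 125

The characteristic polynomial is χ_A(x) = (x + 5)^5, so the eigenvalues are known. The minimal polynomial is
  m_A(x) = Π_λ (x − λ)^{k_λ}
where k_λ is the size of the *largest* Jordan block for λ (equivalently, the smallest k with (A − λI)^k v = 0 for every generalised eigenvector v of λ).

  λ = -5: largest Jordan block has size 3, contributing (x + 5)^3

So m_A(x) = (x + 5)^3 = x^3 + 15*x^2 + 75*x + 125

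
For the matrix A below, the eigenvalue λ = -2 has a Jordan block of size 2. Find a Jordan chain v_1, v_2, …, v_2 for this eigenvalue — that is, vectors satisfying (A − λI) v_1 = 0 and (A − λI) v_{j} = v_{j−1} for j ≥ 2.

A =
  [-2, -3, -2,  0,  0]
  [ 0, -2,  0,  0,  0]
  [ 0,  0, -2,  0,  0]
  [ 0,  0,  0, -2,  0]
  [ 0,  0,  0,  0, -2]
A Jordan chain for λ = -2 of length 2:
v_1 = (-3, 0, 0, 0, 0)ᵀ
v_2 = (0, 1, 0, 0, 0)ᵀ

Let N = A − (-2)·I. We want v_2 with N^2 v_2 = 0 but N^1 v_2 ≠ 0; then v_{j-1} := N · v_j for j = 2, …, 2.

Pick v_2 = (0, 1, 0, 0, 0)ᵀ.
Then v_1 = N · v_2 = (-3, 0, 0, 0, 0)ᵀ.

Sanity check: (A − (-2)·I) v_1 = (0, 0, 0, 0, 0)ᵀ = 0. ✓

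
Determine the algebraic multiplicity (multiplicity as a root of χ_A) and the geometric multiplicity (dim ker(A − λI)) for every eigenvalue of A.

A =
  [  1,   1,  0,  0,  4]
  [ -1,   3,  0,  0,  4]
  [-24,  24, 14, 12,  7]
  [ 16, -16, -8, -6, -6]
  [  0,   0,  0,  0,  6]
λ = 2: alg = 3, geom = 2; λ = 6: alg = 2, geom = 1

Step 1 — factor the characteristic polynomial to read off the algebraic multiplicities:
  χ_A(x) = (x - 6)^2*(x - 2)^3

Step 2 — compute geometric multiplicities via the rank-nullity identity g(λ) = n − rank(A − λI):
  rank(A − (2)·I) = 3, so dim ker(A − (2)·I) = n − 3 = 2
  rank(A − (6)·I) = 4, so dim ker(A − (6)·I) = n − 4 = 1

Summary:
  λ = 2: algebraic multiplicity = 3, geometric multiplicity = 2
  λ = 6: algebraic multiplicity = 2, geometric multiplicity = 1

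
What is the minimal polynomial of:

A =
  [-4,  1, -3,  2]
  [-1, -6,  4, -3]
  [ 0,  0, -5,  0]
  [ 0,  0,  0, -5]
x^3 + 15*x^2 + 75*x + 125

The characteristic polynomial is χ_A(x) = (x + 5)^4, so the eigenvalues are known. The minimal polynomial is
  m_A(x) = Π_λ (x − λ)^{k_λ}
where k_λ is the size of the *largest* Jordan block for λ (equivalently, the smallest k with (A − λI)^k v = 0 for every generalised eigenvector v of λ).

  λ = -5: largest Jordan block has size 3, contributing (x + 5)^3

So m_A(x) = (x + 5)^3 = x^3 + 15*x^2 + 75*x + 125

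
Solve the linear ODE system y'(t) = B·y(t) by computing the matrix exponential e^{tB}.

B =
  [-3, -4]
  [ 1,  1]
e^{tB} =
  [-2*t*exp(-t) + exp(-t), -4*t*exp(-t)]
  [t*exp(-t), 2*t*exp(-t) + exp(-t)]

Strategy: write B = P · J · P⁻¹ where J is a Jordan canonical form, so e^{tB} = P · e^{tJ} · P⁻¹, and e^{tJ} can be computed block-by-block.

B has Jordan form
J =
  [-1,  1]
  [ 0, -1]
(up to reordering of blocks).

Per-block formulas:
  For a 2×2 Jordan block J_2(-1): exp(t · J_2(-1)) = e^(-1t)·(I + t·N), where N is the 2×2 nilpotent shift.

After assembling e^{tJ} and conjugating by P, we get:

e^{tB} =
  [-2*t*exp(-t) + exp(-t), -4*t*exp(-t)]
  [t*exp(-t), 2*t*exp(-t) + exp(-t)]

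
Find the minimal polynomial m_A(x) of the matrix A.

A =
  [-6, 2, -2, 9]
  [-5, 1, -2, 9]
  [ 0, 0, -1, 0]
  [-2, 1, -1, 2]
x^3 + 3*x^2 + 3*x + 1

The characteristic polynomial is χ_A(x) = (x + 1)^4, so the eigenvalues are known. The minimal polynomial is
  m_A(x) = Π_λ (x − λ)^{k_λ}
where k_λ is the size of the *largest* Jordan block for λ (equivalently, the smallest k with (A − λI)^k v = 0 for every generalised eigenvector v of λ).

  λ = -1: largest Jordan block has size 3, contributing (x + 1)^3

So m_A(x) = (x + 1)^3 = x^3 + 3*x^2 + 3*x + 1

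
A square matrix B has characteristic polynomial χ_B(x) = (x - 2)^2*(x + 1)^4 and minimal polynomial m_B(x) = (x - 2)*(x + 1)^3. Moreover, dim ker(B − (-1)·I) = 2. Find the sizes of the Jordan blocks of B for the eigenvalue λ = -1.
Block sizes for λ = -1: [3, 1]

Step 1 — from the characteristic polynomial, algebraic multiplicity of λ = -1 is 4. From dim ker(B − (-1)·I) = 2, there are exactly 2 Jordan blocks for λ = -1.
Step 2 — from the minimal polynomial, the factor (x + 1)^3 tells us the largest block for λ = -1 has size 3.
Step 3 — with total size 4, 2 blocks, and largest block 3, the block sizes (in nonincreasing order) are [3, 1].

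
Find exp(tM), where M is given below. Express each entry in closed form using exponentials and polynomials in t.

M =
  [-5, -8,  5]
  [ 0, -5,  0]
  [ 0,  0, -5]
e^{tM} =
  [exp(-5*t), -8*t*exp(-5*t), 5*t*exp(-5*t)]
  [0, exp(-5*t), 0]
  [0, 0, exp(-5*t)]

Strategy: write M = P · J · P⁻¹ where J is a Jordan canonical form, so e^{tM} = P · e^{tJ} · P⁻¹, and e^{tJ} can be computed block-by-block.

M has Jordan form
J =
  [-5,  1,  0]
  [ 0, -5,  0]
  [ 0,  0, -5]
(up to reordering of blocks).

Per-block formulas:
  For a 2×2 Jordan block J_2(-5): exp(t · J_2(-5)) = e^(-5t)·(I + t·N), where N is the 2×2 nilpotent shift.
  For a 1×1 block at λ = -5: exp(t · [-5]) = [e^(-5t)].

After assembling e^{tJ} and conjugating by P, we get:

e^{tM} =
  [exp(-5*t), -8*t*exp(-5*t), 5*t*exp(-5*t)]
  [0, exp(-5*t), 0]
  [0, 0, exp(-5*t)]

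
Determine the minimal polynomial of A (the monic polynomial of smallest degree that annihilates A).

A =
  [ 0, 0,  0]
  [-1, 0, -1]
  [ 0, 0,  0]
x^2

The characteristic polynomial is χ_A(x) = x^3, so the eigenvalues are known. The minimal polynomial is
  m_A(x) = Π_λ (x − λ)^{k_λ}
where k_λ is the size of the *largest* Jordan block for λ (equivalently, the smallest k with (A − λI)^k v = 0 for every generalised eigenvector v of λ).

  λ = 0: largest Jordan block has size 2, contributing (x − 0)^2

So m_A(x) = x^2 = x^2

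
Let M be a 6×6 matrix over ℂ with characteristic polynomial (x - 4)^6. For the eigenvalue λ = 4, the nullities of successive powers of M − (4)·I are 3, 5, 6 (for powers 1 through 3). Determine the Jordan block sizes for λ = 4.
Block sizes for λ = 4: [3, 2, 1]

From the dimensions of kernels of powers, the number of Jordan blocks of size at least j is d_j − d_{j−1} where d_j = dim ker(N^j) (with d_0 = 0). Computing the differences gives [3, 2, 1].
The number of blocks of size exactly k is (#blocks of size ≥ k) − (#blocks of size ≥ k + 1), so the partition is: 1 block(s) of size 1, 1 block(s) of size 2, 1 block(s) of size 3.
In nonincreasing order the block sizes are [3, 2, 1].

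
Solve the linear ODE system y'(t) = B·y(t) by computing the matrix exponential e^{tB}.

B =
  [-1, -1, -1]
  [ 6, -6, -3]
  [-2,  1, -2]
e^{tB} =
  [2*t*exp(-3*t) + exp(-3*t), -t*exp(-3*t), -t*exp(-3*t)]
  [6*t*exp(-3*t), -3*t*exp(-3*t) + exp(-3*t), -3*t*exp(-3*t)]
  [-2*t*exp(-3*t), t*exp(-3*t), t*exp(-3*t) + exp(-3*t)]

Strategy: write B = P · J · P⁻¹ where J is a Jordan canonical form, so e^{tB} = P · e^{tJ} · P⁻¹, and e^{tJ} can be computed block-by-block.

B has Jordan form
J =
  [-3,  1,  0]
  [ 0, -3,  0]
  [ 0,  0, -3]
(up to reordering of blocks).

Per-block formulas:
  For a 2×2 Jordan block J_2(-3): exp(t · J_2(-3)) = e^(-3t)·(I + t·N), where N is the 2×2 nilpotent shift.
  For a 1×1 block at λ = -3: exp(t · [-3]) = [e^(-3t)].

After assembling e^{tJ} and conjugating by P, we get:

e^{tB} =
  [2*t*exp(-3*t) + exp(-3*t), -t*exp(-3*t), -t*exp(-3*t)]
  [6*t*exp(-3*t), -3*t*exp(-3*t) + exp(-3*t), -3*t*exp(-3*t)]
  [-2*t*exp(-3*t), t*exp(-3*t), t*exp(-3*t) + exp(-3*t)]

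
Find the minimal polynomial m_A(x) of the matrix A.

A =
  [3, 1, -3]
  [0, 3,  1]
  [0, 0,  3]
x^3 - 9*x^2 + 27*x - 27

The characteristic polynomial is χ_A(x) = (x - 3)^3, so the eigenvalues are known. The minimal polynomial is
  m_A(x) = Π_λ (x − λ)^{k_λ}
where k_λ is the size of the *largest* Jordan block for λ (equivalently, the smallest k with (A − λI)^k v = 0 for every generalised eigenvector v of λ).

  λ = 3: largest Jordan block has size 3, contributing (x − 3)^3

So m_A(x) = (x - 3)^3 = x^3 - 9*x^2 + 27*x - 27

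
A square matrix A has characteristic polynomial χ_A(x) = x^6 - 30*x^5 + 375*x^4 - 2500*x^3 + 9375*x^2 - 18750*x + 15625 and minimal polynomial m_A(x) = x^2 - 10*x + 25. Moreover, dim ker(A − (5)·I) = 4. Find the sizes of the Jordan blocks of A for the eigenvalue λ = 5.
Block sizes for λ = 5: [2, 2, 1, 1]

Step 1 — from the characteristic polynomial, algebraic multiplicity of λ = 5 is 6. From dim ker(A − (5)·I) = 4, there are exactly 4 Jordan blocks for λ = 5.
Step 2 — from the minimal polynomial, the factor (x − 5)^2 tells us the largest block for λ = 5 has size 2.
Step 3 — with total size 6, 4 blocks, and largest block 2, the block sizes (in nonincreasing order) are [2, 2, 1, 1].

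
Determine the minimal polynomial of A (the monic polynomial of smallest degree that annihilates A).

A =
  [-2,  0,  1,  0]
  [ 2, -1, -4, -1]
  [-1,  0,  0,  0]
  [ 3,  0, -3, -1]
x^3 + 3*x^2 + 3*x + 1

The characteristic polynomial is χ_A(x) = (x + 1)^4, so the eigenvalues are known. The minimal polynomial is
  m_A(x) = Π_λ (x − λ)^{k_λ}
where k_λ is the size of the *largest* Jordan block for λ (equivalently, the smallest k with (A − λI)^k v = 0 for every generalised eigenvector v of λ).

  λ = -1: largest Jordan block has size 3, contributing (x + 1)^3

So m_A(x) = (x + 1)^3 = x^3 + 3*x^2 + 3*x + 1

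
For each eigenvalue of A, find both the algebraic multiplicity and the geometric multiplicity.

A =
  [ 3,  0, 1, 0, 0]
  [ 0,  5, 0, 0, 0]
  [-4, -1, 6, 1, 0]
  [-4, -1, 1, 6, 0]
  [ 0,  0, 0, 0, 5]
λ = 5: alg = 5, geom = 3

Step 1 — factor the characteristic polynomial to read off the algebraic multiplicities:
  χ_A(x) = (x - 5)^5

Step 2 — compute geometric multiplicities via the rank-nullity identity g(λ) = n − rank(A − λI):
  rank(A − (5)·I) = 2, so dim ker(A − (5)·I) = n − 2 = 3

Summary:
  λ = 5: algebraic multiplicity = 5, geometric multiplicity = 3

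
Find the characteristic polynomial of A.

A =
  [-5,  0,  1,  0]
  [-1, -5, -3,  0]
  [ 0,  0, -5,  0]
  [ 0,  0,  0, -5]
x^4 + 20*x^3 + 150*x^2 + 500*x + 625

Expanding det(x·I − A) (e.g. by cofactor expansion or by noting that A is similar to its Jordan form J, which has the same characteristic polynomial as A) gives
  χ_A(x) = x^4 + 20*x^3 + 150*x^2 + 500*x + 625
which factors as (x + 5)^4. The eigenvalues (with algebraic multiplicities) are λ = -5 with multiplicity 4.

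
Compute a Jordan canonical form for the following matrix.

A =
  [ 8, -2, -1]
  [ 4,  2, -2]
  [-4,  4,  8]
J_2(6) ⊕ J_1(6)

The characteristic polynomial is
  det(x·I − A) = x^3 - 18*x^2 + 108*x - 216 = (x - 6)^3

Eigenvalues and multiplicities (the geometric multiplicity of λ is n − rank(A − λI), which equals the number of Jordan blocks for λ):
  λ = 6: algebraic multiplicity = 3, geometric multiplicity = 2

Determining the block sizes for each eigenvalue:
  λ = 6: 2 blocks summing to 3 forces exactly one block of size 2 and the rest size 1 → block sizes [2, 1]

Assembling the blocks gives a Jordan form
J =
  [6, 1, 0]
  [0, 6, 0]
  [0, 0, 6]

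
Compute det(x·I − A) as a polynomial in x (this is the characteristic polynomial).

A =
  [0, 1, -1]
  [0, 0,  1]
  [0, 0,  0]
x^3

Expanding det(x·I − A) (e.g. by cofactor expansion or by noting that A is similar to its Jordan form J, which has the same characteristic polynomial as A) gives
  χ_A(x) = x^3
which factors as x^3. The eigenvalues (with algebraic multiplicities) are λ = 0 with multiplicity 3.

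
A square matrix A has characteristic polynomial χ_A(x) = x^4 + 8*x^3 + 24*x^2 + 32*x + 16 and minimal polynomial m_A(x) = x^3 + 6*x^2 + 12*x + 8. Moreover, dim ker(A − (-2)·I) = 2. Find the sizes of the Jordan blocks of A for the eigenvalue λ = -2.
Block sizes for λ = -2: [3, 1]

Step 1 — from the characteristic polynomial, algebraic multiplicity of λ = -2 is 4. From dim ker(A − (-2)·I) = 2, there are exactly 2 Jordan blocks for λ = -2.
Step 2 — from the minimal polynomial, the factor (x + 2)^3 tells us the largest block for λ = -2 has size 3.
Step 3 — with total size 4, 2 blocks, and largest block 3, the block sizes (in nonincreasing order) are [3, 1].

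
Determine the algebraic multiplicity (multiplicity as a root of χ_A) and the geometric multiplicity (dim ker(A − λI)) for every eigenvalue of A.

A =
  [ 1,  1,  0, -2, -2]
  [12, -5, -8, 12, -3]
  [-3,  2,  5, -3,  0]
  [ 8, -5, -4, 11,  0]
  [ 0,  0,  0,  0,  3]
λ = 3: alg = 5, geom = 2

Step 1 — factor the characteristic polynomial to read off the algebraic multiplicities:
  χ_A(x) = (x - 3)^5

Step 2 — compute geometric multiplicities via the rank-nullity identity g(λ) = n − rank(A − λI):
  rank(A − (3)·I) = 3, so dim ker(A − (3)·I) = n − 3 = 2

Summary:
  λ = 3: algebraic multiplicity = 5, geometric multiplicity = 2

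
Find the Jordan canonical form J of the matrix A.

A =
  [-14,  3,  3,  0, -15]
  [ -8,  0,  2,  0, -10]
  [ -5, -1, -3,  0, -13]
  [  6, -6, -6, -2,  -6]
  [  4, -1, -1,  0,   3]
J_2(-5) ⊕ J_1(-2) ⊕ J_1(-2) ⊕ J_1(-2)

The characteristic polynomial is
  det(x·I − A) = x^5 + 16*x^4 + 97*x^3 + 278*x^2 + 380*x + 200 = (x + 2)^3*(x + 5)^2

Eigenvalues and multiplicities (the geometric multiplicity of λ is n − rank(A − λI), which equals the number of Jordan blocks for λ):
  λ = -5: algebraic multiplicity = 2, geometric multiplicity = 1
  λ = -2: algebraic multiplicity = 3, geometric multiplicity = 3

Determining the block sizes for each eigenvalue:
  λ = -5: one block (gm = 1), so the single block has size am = 2 → block sizes [2]
  λ = -2: gm = am = 3, so every block has size 1 → block sizes [1, 1, 1]

Assembling the blocks gives a Jordan form
J =
  [-5,  1,  0,  0,  0]
  [ 0, -5,  0,  0,  0]
  [ 0,  0, -2,  0,  0]
  [ 0,  0,  0, -2,  0]
  [ 0,  0,  0,  0, -2]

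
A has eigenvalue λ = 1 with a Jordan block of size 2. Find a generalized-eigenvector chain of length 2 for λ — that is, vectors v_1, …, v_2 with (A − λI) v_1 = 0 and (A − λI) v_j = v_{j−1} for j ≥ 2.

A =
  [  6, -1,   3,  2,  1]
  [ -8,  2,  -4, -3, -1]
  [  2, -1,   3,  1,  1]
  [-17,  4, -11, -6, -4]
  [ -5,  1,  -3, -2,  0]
A Jordan chain for λ = 1 of length 2:
v_1 = (5, -8, 2, -17, -5)ᵀ
v_2 = (1, 0, 0, 0, 0)ᵀ

Let N = A − (1)·I. We want v_2 with N^2 v_2 = 0 but N^1 v_2 ≠ 0; then v_{j-1} := N · v_j for j = 2, …, 2.

Pick v_2 = (1, 0, 0, 0, 0)ᵀ.
Then v_1 = N · v_2 = (5, -8, 2, -17, -5)ᵀ.

Sanity check: (A − (1)·I) v_1 = (0, 0, 0, 0, 0)ᵀ = 0. ✓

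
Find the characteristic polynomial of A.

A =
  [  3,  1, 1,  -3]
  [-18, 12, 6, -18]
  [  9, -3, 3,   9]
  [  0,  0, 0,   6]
x^4 - 24*x^3 + 216*x^2 - 864*x + 1296

Expanding det(x·I − A) (e.g. by cofactor expansion or by noting that A is similar to its Jordan form J, which has the same characteristic polynomial as A) gives
  χ_A(x) = x^4 - 24*x^3 + 216*x^2 - 864*x + 1296
which factors as (x - 6)^4. The eigenvalues (with algebraic multiplicities) are λ = 6 with multiplicity 4.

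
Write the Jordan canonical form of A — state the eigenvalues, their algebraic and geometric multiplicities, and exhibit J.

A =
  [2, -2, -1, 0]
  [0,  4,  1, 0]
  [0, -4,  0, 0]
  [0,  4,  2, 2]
J_2(2) ⊕ J_1(2) ⊕ J_1(2)

The characteristic polynomial is
  det(x·I − A) = x^4 - 8*x^3 + 24*x^2 - 32*x + 16 = (x - 2)^4

Eigenvalues and multiplicities (the geometric multiplicity of λ is n − rank(A − λI), which equals the number of Jordan blocks for λ):
  λ = 2: algebraic multiplicity = 4, geometric multiplicity = 3

Determining the block sizes for each eigenvalue:
  λ = 2: 3 blocks summing to 4 forces exactly one block of size 2 and the rest size 1 → block sizes [2, 1, 1]

Assembling the blocks gives a Jordan form
J =
  [2, 1, 0, 0]
  [0, 2, 0, 0]
  [0, 0, 2, 0]
  [0, 0, 0, 2]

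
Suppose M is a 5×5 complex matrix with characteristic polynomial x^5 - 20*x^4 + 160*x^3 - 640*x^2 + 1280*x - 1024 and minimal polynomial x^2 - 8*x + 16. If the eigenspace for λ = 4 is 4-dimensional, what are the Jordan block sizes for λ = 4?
Block sizes for λ = 4: [2, 1, 1, 1]

Step 1 — from the characteristic polynomial, algebraic multiplicity of λ = 4 is 5. From dim ker(M − (4)·I) = 4, there are exactly 4 Jordan blocks for λ = 4.
Step 2 — from the minimal polynomial, the factor (x − 4)^2 tells us the largest block for λ = 4 has size 2.
Step 3 — with total size 5, 4 blocks, and largest block 2, the block sizes (in nonincreasing order) are [2, 1, 1, 1].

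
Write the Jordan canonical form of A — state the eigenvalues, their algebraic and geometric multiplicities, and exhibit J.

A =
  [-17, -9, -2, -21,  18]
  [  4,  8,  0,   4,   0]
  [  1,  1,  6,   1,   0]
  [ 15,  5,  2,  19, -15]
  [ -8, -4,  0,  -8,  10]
J_1(4) ⊕ J_1(4) ⊕ J_3(6)

The characteristic polynomial is
  det(x·I − A) = x^5 - 26*x^4 + 268*x^3 - 1368*x^2 + 3456*x - 3456 = (x - 6)^3*(x - 4)^2

Eigenvalues and multiplicities (the geometric multiplicity of λ is n − rank(A − λI), which equals the number of Jordan blocks for λ):
  λ = 4: algebraic multiplicity = 2, geometric multiplicity = 2
  λ = 6: algebraic multiplicity = 3, geometric multiplicity = 1

Determining the block sizes for each eigenvalue:
  λ = 4: gm = am = 2, so every block has size 1 → block sizes [1, 1]
  λ = 6: one block (gm = 1), so the single block has size am = 3 → block sizes [3]

Assembling the blocks gives a Jordan form
J =
  [4, 0, 0, 0, 0]
  [0, 4, 0, 0, 0]
  [0, 0, 6, 1, 0]
  [0, 0, 0, 6, 1]
  [0, 0, 0, 0, 6]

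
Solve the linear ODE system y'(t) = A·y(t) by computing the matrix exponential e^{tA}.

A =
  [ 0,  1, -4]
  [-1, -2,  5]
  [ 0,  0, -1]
e^{tA} =
  [t*exp(-t) + exp(-t), t*exp(-t), t^2*exp(-t)/2 - 4*t*exp(-t)]
  [-t*exp(-t), -t*exp(-t) + exp(-t), -t^2*exp(-t)/2 + 5*t*exp(-t)]
  [0, 0, exp(-t)]

Strategy: write A = P · J · P⁻¹ where J is a Jordan canonical form, so e^{tA} = P · e^{tJ} · P⁻¹, and e^{tJ} can be computed block-by-block.

A has Jordan form
J =
  [-1,  1,  0]
  [ 0, -1,  1]
  [ 0,  0, -1]
(up to reordering of blocks).

Per-block formulas:
  For a 3×3 Jordan block J_3(-1): exp(t · J_3(-1)) = e^(-1t)·(I + t·N + (t^2/2)·N^2), where N is the 3×3 nilpotent shift.

After assembling e^{tJ} and conjugating by P, we get:

e^{tA} =
  [t*exp(-t) + exp(-t), t*exp(-t), t^2*exp(-t)/2 - 4*t*exp(-t)]
  [-t*exp(-t), -t*exp(-t) + exp(-t), -t^2*exp(-t)/2 + 5*t*exp(-t)]
  [0, 0, exp(-t)]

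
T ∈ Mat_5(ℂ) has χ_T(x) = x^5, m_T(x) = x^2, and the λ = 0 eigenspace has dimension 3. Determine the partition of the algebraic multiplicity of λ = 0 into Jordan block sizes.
Block sizes for λ = 0: [2, 2, 1]

Step 1 — from the characteristic polynomial, algebraic multiplicity of λ = 0 is 5. From dim ker(T − (0)·I) = 3, there are exactly 3 Jordan blocks for λ = 0.
Step 2 — from the minimal polynomial, the factor (x − 0)^2 tells us the largest block for λ = 0 has size 2.
Step 3 — with total size 5, 3 blocks, and largest block 2, the block sizes (in nonincreasing order) are [2, 2, 1].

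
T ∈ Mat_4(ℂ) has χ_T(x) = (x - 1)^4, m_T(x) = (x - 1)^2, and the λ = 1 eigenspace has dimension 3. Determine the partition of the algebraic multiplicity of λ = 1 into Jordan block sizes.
Block sizes for λ = 1: [2, 1, 1]

Step 1 — from the characteristic polynomial, algebraic multiplicity of λ = 1 is 4. From dim ker(T − (1)·I) = 3, there are exactly 3 Jordan blocks for λ = 1.
Step 2 — from the minimal polynomial, the factor (x − 1)^2 tells us the largest block for λ = 1 has size 2.
Step 3 — with total size 4, 3 blocks, and largest block 2, the block sizes (in nonincreasing order) are [2, 1, 1].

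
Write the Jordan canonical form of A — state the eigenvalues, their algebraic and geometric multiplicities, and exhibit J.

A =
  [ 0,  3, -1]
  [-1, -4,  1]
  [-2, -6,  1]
J_2(-1) ⊕ J_1(-1)

The characteristic polynomial is
  det(x·I − A) = x^3 + 3*x^2 + 3*x + 1 = (x + 1)^3

Eigenvalues and multiplicities (the geometric multiplicity of λ is n − rank(A − λI), which equals the number of Jordan blocks for λ):
  λ = -1: algebraic multiplicity = 3, geometric multiplicity = 2

Determining the block sizes for each eigenvalue:
  λ = -1: 2 blocks summing to 3 forces exactly one block of size 2 and the rest size 1 → block sizes [2, 1]

Assembling the blocks gives a Jordan form
J =
  [-1,  1,  0]
  [ 0, -1,  0]
  [ 0,  0, -1]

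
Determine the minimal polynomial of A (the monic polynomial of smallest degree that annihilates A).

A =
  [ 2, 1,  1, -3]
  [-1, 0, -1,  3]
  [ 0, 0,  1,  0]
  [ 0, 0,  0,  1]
x^2 - 2*x + 1

The characteristic polynomial is χ_A(x) = (x - 1)^4, so the eigenvalues are known. The minimal polynomial is
  m_A(x) = Π_λ (x − λ)^{k_λ}
where k_λ is the size of the *largest* Jordan block for λ (equivalently, the smallest k with (A − λI)^k v = 0 for every generalised eigenvector v of λ).

  λ = 1: largest Jordan block has size 2, contributing (x − 1)^2

So m_A(x) = (x - 1)^2 = x^2 - 2*x + 1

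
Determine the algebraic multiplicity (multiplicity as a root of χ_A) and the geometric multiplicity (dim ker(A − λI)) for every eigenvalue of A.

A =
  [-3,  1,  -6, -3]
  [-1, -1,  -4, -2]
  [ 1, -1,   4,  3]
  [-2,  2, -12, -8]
λ = -2: alg = 4, geom = 2

Step 1 — factor the characteristic polynomial to read off the algebraic multiplicities:
  χ_A(x) = (x + 2)^4

Step 2 — compute geometric multiplicities via the rank-nullity identity g(λ) = n − rank(A − λI):
  rank(A − (-2)·I) = 2, so dim ker(A − (-2)·I) = n − 2 = 2

Summary:
  λ = -2: algebraic multiplicity = 4, geometric multiplicity = 2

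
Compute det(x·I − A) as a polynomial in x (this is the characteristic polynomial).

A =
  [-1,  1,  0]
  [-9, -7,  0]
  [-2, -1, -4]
x^3 + 12*x^2 + 48*x + 64

Expanding det(x·I − A) (e.g. by cofactor expansion or by noting that A is similar to its Jordan form J, which has the same characteristic polynomial as A) gives
  χ_A(x) = x^3 + 12*x^2 + 48*x + 64
which factors as (x + 4)^3. The eigenvalues (with algebraic multiplicities) are λ = -4 with multiplicity 3.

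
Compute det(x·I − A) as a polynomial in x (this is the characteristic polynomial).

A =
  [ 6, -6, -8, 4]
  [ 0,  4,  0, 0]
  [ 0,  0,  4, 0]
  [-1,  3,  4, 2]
x^4 - 16*x^3 + 96*x^2 - 256*x + 256

Expanding det(x·I − A) (e.g. by cofactor expansion or by noting that A is similar to its Jordan form J, which has the same characteristic polynomial as A) gives
  χ_A(x) = x^4 - 16*x^3 + 96*x^2 - 256*x + 256
which factors as (x - 4)^4. The eigenvalues (with algebraic multiplicities) are λ = 4 with multiplicity 4.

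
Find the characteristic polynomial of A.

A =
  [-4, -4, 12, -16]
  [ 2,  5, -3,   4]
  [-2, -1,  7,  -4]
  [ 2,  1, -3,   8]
x^4 - 16*x^3 + 96*x^2 - 256*x + 256

Expanding det(x·I − A) (e.g. by cofactor expansion or by noting that A is similar to its Jordan form J, which has the same characteristic polynomial as A) gives
  χ_A(x) = x^4 - 16*x^3 + 96*x^2 - 256*x + 256
which factors as (x - 4)^4. The eigenvalues (with algebraic multiplicities) are λ = 4 with multiplicity 4.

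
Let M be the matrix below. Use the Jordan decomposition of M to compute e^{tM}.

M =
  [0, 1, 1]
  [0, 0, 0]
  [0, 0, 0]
e^{tM} =
  [1, t, t]
  [0, 1, 0]
  [0, 0, 1]

Strategy: write M = P · J · P⁻¹ where J is a Jordan canonical form, so e^{tM} = P · e^{tJ} · P⁻¹, and e^{tJ} can be computed block-by-block.

M has Jordan form
J =
  [0, 1, 0]
  [0, 0, 0]
  [0, 0, 0]
(up to reordering of blocks).

Per-block formulas:
  For a 1×1 block at λ = 0: exp(t · [0]) = [e^(0t)].
  For a 2×2 Jordan block J_2(0): exp(t · J_2(0)) = e^(0t)·(I + t·N), where N is the 2×2 nilpotent shift.

After assembling e^{tJ} and conjugating by P, we get:

e^{tM} =
  [1, t, t]
  [0, 1, 0]
  [0, 0, 1]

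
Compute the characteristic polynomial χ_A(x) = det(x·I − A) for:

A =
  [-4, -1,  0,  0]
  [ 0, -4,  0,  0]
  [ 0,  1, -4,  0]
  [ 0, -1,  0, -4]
x^4 + 16*x^3 + 96*x^2 + 256*x + 256

Expanding det(x·I − A) (e.g. by cofactor expansion or by noting that A is similar to its Jordan form J, which has the same characteristic polynomial as A) gives
  χ_A(x) = x^4 + 16*x^3 + 96*x^2 + 256*x + 256
which factors as (x + 4)^4. The eigenvalues (with algebraic multiplicities) are λ = -4 with multiplicity 4.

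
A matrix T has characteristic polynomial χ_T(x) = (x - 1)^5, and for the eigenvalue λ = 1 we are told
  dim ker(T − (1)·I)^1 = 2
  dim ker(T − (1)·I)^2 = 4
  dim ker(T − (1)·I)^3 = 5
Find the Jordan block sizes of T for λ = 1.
Block sizes for λ = 1: [3, 2]

From the dimensions of kernels of powers, the number of Jordan blocks of size at least j is d_j − d_{j−1} where d_j = dim ker(N^j) (with d_0 = 0). Computing the differences gives [2, 2, 1].
The number of blocks of size exactly k is (#blocks of size ≥ k) − (#blocks of size ≥ k + 1), so the partition is: 1 block(s) of size 2, 1 block(s) of size 3.
In nonincreasing order the block sizes are [3, 2].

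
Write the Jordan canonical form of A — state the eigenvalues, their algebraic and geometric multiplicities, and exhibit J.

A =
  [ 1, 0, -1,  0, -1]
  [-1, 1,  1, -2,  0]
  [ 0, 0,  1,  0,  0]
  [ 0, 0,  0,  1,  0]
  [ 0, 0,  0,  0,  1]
J_3(1) ⊕ J_1(1) ⊕ J_1(1)

The characteristic polynomial is
  det(x·I − A) = x^5 - 5*x^4 + 10*x^3 - 10*x^2 + 5*x - 1 = (x - 1)^5

Eigenvalues and multiplicities (the geometric multiplicity of λ is n − rank(A − λI), which equals the number of Jordan blocks for λ):
  λ = 1: algebraic multiplicity = 5, geometric multiplicity = 3

Determining the block sizes for each eigenvalue:
  λ = 1: with am = 5 and gm = 3, the partition is not yet determined (e.g. several partitions of 5 into 3 parts exist). Let N = A − (1)·I. Computing rank(N^1) = 2, rank(N^2) = 1, rank(N^3) = 0; the number of blocks of size ≥ j is rank(N^{j−1}) − rank(N^j), giving [3, 1, 1]. So we have 1 block(s) of size 3, 2 block(s) of size 1 → block sizes [3, 1, 1]

Assembling the blocks gives a Jordan form
J =
  [1, 1, 0, 0, 0]
  [0, 1, 1, 0, 0]
  [0, 0, 1, 0, 0]
  [0, 0, 0, 1, 0]
  [0, 0, 0, 0, 1]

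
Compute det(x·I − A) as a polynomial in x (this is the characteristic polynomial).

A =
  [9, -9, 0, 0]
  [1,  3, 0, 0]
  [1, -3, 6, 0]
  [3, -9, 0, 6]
x^4 - 24*x^3 + 216*x^2 - 864*x + 1296

Expanding det(x·I − A) (e.g. by cofactor expansion or by noting that A is similar to its Jordan form J, which has the same characteristic polynomial as A) gives
  χ_A(x) = x^4 - 24*x^3 + 216*x^2 - 864*x + 1296
which factors as (x - 6)^4. The eigenvalues (with algebraic multiplicities) are λ = 6 with multiplicity 4.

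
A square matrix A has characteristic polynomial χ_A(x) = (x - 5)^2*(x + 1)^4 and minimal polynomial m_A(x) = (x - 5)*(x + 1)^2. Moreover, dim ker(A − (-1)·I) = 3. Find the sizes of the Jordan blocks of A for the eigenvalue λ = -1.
Block sizes for λ = -1: [2, 1, 1]

Step 1 — from the characteristic polynomial, algebraic multiplicity of λ = -1 is 4. From dim ker(A − (-1)·I) = 3, there are exactly 3 Jordan blocks for λ = -1.
Step 2 — from the minimal polynomial, the factor (x + 1)^2 tells us the largest block for λ = -1 has size 2.
Step 3 — with total size 4, 3 blocks, and largest block 2, the block sizes (in nonincreasing order) are [2, 1, 1].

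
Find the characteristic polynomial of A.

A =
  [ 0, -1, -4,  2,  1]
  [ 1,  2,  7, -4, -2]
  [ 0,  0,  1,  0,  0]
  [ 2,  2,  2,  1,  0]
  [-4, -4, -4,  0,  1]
x^5 - 5*x^4 + 10*x^3 - 10*x^2 + 5*x - 1

Expanding det(x·I − A) (e.g. by cofactor expansion or by noting that A is similar to its Jordan form J, which has the same characteristic polynomial as A) gives
  χ_A(x) = x^5 - 5*x^4 + 10*x^3 - 10*x^2 + 5*x - 1
which factors as (x - 1)^5. The eigenvalues (with algebraic multiplicities) are λ = 1 with multiplicity 5.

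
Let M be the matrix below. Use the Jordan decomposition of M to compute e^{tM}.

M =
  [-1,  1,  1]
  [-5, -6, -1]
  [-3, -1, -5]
e^{tM} =
  [t^2*exp(-4*t)/2 + 3*t*exp(-4*t) + exp(-4*t), t*exp(-4*t), t^2*exp(-4*t)/2 + t*exp(-4*t)]
  [-t^2*exp(-4*t) - 5*t*exp(-4*t), -2*t*exp(-4*t) + exp(-4*t), -t^2*exp(-4*t) - t*exp(-4*t)]
  [-t^2*exp(-4*t)/2 - 3*t*exp(-4*t), -t*exp(-4*t), -t^2*exp(-4*t)/2 - t*exp(-4*t) + exp(-4*t)]

Strategy: write M = P · J · P⁻¹ where J is a Jordan canonical form, so e^{tM} = P · e^{tJ} · P⁻¹, and e^{tJ} can be computed block-by-block.

M has Jordan form
J =
  [-4,  1,  0]
  [ 0, -4,  1]
  [ 0,  0, -4]
(up to reordering of blocks).

Per-block formulas:
  For a 3×3 Jordan block J_3(-4): exp(t · J_3(-4)) = e^(-4t)·(I + t·N + (t^2/2)·N^2), where N is the 3×3 nilpotent shift.

After assembling e^{tJ} and conjugating by P, we get:

e^{tM} =
  [t^2*exp(-4*t)/2 + 3*t*exp(-4*t) + exp(-4*t), t*exp(-4*t), t^2*exp(-4*t)/2 + t*exp(-4*t)]
  [-t^2*exp(-4*t) - 5*t*exp(-4*t), -2*t*exp(-4*t) + exp(-4*t), -t^2*exp(-4*t) - t*exp(-4*t)]
  [-t^2*exp(-4*t)/2 - 3*t*exp(-4*t), -t*exp(-4*t), -t^2*exp(-4*t)/2 - t*exp(-4*t) + exp(-4*t)]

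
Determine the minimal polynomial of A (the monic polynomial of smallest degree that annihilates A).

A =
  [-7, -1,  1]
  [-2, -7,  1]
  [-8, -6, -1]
x^3 + 15*x^2 + 75*x + 125

The characteristic polynomial is χ_A(x) = (x + 5)^3, so the eigenvalues are known. The minimal polynomial is
  m_A(x) = Π_λ (x − λ)^{k_λ}
where k_λ is the size of the *largest* Jordan block for λ (equivalently, the smallest k with (A − λI)^k v = 0 for every generalised eigenvector v of λ).

  λ = -5: largest Jordan block has size 3, contributing (x + 5)^3

So m_A(x) = (x + 5)^3 = x^3 + 15*x^2 + 75*x + 125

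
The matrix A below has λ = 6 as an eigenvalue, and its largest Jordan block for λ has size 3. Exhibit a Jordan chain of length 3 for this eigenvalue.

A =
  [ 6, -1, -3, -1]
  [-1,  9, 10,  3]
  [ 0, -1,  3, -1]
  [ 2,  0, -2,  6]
A Jordan chain for λ = 6 of length 3:
v_1 = (-1, 3, -1, 0)ᵀ
v_2 = (0, -1, 0, 2)ᵀ
v_3 = (1, 0, 0, 0)ᵀ

Let N = A − (6)·I. We want v_3 with N^3 v_3 = 0 but N^2 v_3 ≠ 0; then v_{j-1} := N · v_j for j = 3, …, 2.

Pick v_3 = (1, 0, 0, 0)ᵀ.
Then v_2 = N · v_3 = (0, -1, 0, 2)ᵀ.
Then v_1 = N · v_2 = (-1, 3, -1, 0)ᵀ.

Sanity check: (A − (6)·I) v_1 = (0, 0, 0, 0)ᵀ = 0. ✓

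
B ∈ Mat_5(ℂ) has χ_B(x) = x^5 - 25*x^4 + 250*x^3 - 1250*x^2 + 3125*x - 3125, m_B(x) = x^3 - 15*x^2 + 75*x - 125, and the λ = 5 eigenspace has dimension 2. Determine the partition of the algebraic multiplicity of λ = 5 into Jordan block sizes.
Block sizes for λ = 5: [3, 2]

Step 1 — from the characteristic polynomial, algebraic multiplicity of λ = 5 is 5. From dim ker(B − (5)·I) = 2, there are exactly 2 Jordan blocks for λ = 5.
Step 2 — from the minimal polynomial, the factor (x − 5)^3 tells us the largest block for λ = 5 has size 3.
Step 3 — with total size 5, 2 blocks, and largest block 3, the block sizes (in nonincreasing order) are [3, 2].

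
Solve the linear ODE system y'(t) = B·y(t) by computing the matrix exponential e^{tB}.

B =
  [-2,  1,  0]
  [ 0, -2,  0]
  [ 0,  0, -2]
e^{tB} =
  [exp(-2*t), t*exp(-2*t), 0]
  [0, exp(-2*t), 0]
  [0, 0, exp(-2*t)]

Strategy: write B = P · J · P⁻¹ where J is a Jordan canonical form, so e^{tB} = P · e^{tJ} · P⁻¹, and e^{tJ} can be computed block-by-block.

B has Jordan form
J =
  [-2,  1,  0]
  [ 0, -2,  0]
  [ 0,  0, -2]
(up to reordering of blocks).

Per-block formulas:
  For a 1×1 block at λ = -2: exp(t · [-2]) = [e^(-2t)].
  For a 2×2 Jordan block J_2(-2): exp(t · J_2(-2)) = e^(-2t)·(I + t·N), where N is the 2×2 nilpotent shift.

After assembling e^{tJ} and conjugating by P, we get:

e^{tB} =
  [exp(-2*t), t*exp(-2*t), 0]
  [0, exp(-2*t), 0]
  [0, 0, exp(-2*t)]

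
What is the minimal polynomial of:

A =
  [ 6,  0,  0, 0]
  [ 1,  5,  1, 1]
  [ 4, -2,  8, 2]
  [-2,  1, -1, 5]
x^3 - 18*x^2 + 108*x - 216

The characteristic polynomial is χ_A(x) = (x - 6)^4, so the eigenvalues are known. The minimal polynomial is
  m_A(x) = Π_λ (x − λ)^{k_λ}
where k_λ is the size of the *largest* Jordan block for λ (equivalently, the smallest k with (A − λI)^k v = 0 for every generalised eigenvector v of λ).

  λ = 6: largest Jordan block has size 3, contributing (x − 6)^3

So m_A(x) = (x - 6)^3 = x^3 - 18*x^2 + 108*x - 216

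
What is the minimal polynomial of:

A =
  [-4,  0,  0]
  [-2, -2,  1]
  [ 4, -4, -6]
x^2 + 8*x + 16

The characteristic polynomial is χ_A(x) = (x + 4)^3, so the eigenvalues are known. The minimal polynomial is
  m_A(x) = Π_λ (x − λ)^{k_λ}
where k_λ is the size of the *largest* Jordan block for λ (equivalently, the smallest k with (A − λI)^k v = 0 for every generalised eigenvector v of λ).

  λ = -4: largest Jordan block has size 2, contributing (x + 4)^2

So m_A(x) = (x + 4)^2 = x^2 + 8*x + 16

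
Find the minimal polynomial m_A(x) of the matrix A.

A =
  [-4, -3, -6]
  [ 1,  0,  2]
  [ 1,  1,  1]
x^2 + 2*x + 1

The characteristic polynomial is χ_A(x) = (x + 1)^3, so the eigenvalues are known. The minimal polynomial is
  m_A(x) = Π_λ (x − λ)^{k_λ}
where k_λ is the size of the *largest* Jordan block for λ (equivalently, the smallest k with (A − λI)^k v = 0 for every generalised eigenvector v of λ).

  λ = -1: largest Jordan block has size 2, contributing (x + 1)^2

So m_A(x) = (x + 1)^2 = x^2 + 2*x + 1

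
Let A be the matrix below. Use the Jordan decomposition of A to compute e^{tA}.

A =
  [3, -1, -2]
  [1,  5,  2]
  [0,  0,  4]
e^{tA} =
  [-t*exp(4*t) + exp(4*t), -t*exp(4*t), -2*t*exp(4*t)]
  [t*exp(4*t), t*exp(4*t) + exp(4*t), 2*t*exp(4*t)]
  [0, 0, exp(4*t)]

Strategy: write A = P · J · P⁻¹ where J is a Jordan canonical form, so e^{tA} = P · e^{tJ} · P⁻¹, and e^{tJ} can be computed block-by-block.

A has Jordan form
J =
  [4, 1, 0]
  [0, 4, 0]
  [0, 0, 4]
(up to reordering of blocks).

Per-block formulas:
  For a 2×2 Jordan block J_2(4): exp(t · J_2(4)) = e^(4t)·(I + t·N), where N is the 2×2 nilpotent shift.
  For a 1×1 block at λ = 4: exp(t · [4]) = [e^(4t)].

After assembling e^{tJ} and conjugating by P, we get:

e^{tA} =
  [-t*exp(4*t) + exp(4*t), -t*exp(4*t), -2*t*exp(4*t)]
  [t*exp(4*t), t*exp(4*t) + exp(4*t), 2*t*exp(4*t)]
  [0, 0, exp(4*t)]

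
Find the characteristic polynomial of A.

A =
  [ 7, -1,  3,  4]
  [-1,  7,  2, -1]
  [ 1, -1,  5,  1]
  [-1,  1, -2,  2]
x^4 - 21*x^3 + 162*x^2 - 540*x + 648

Expanding det(x·I − A) (e.g. by cofactor expansion or by noting that A is similar to its Jordan form J, which has the same characteristic polynomial as A) gives
  χ_A(x) = x^4 - 21*x^3 + 162*x^2 - 540*x + 648
which factors as (x - 6)^3*(x - 3). The eigenvalues (with algebraic multiplicities) are λ = 3 with multiplicity 1, λ = 6 with multiplicity 3.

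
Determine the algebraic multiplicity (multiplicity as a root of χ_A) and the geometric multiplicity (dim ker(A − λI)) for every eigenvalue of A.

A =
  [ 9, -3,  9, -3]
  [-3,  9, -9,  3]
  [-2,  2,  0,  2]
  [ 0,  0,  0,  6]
λ = 6: alg = 4, geom = 3

Step 1 — factor the characteristic polynomial to read off the algebraic multiplicities:
  χ_A(x) = (x - 6)^4

Step 2 — compute geometric multiplicities via the rank-nullity identity g(λ) = n − rank(A − λI):
  rank(A − (6)·I) = 1, so dim ker(A − (6)·I) = n − 1 = 3

Summary:
  λ = 6: algebraic multiplicity = 4, geometric multiplicity = 3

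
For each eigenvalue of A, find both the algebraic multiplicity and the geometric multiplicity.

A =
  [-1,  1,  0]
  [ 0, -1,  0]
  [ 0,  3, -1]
λ = -1: alg = 3, geom = 2

Step 1 — factor the characteristic polynomial to read off the algebraic multiplicities:
  χ_A(x) = (x + 1)^3

Step 2 — compute geometric multiplicities via the rank-nullity identity g(λ) = n − rank(A − λI):
  rank(A − (-1)·I) = 1, so dim ker(A − (-1)·I) = n − 1 = 2

Summary:
  λ = -1: algebraic multiplicity = 3, geometric multiplicity = 2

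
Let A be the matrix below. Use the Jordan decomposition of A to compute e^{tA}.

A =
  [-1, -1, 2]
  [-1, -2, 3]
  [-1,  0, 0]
e^{tA} =
  [-t^2*exp(-t)/2 + exp(-t), t^2*exp(-t)/2 - t*exp(-t), -t^2*exp(-t)/2 + 2*t*exp(-t)]
  [-t^2*exp(-t) - t*exp(-t), t^2*exp(-t) - t*exp(-t) + exp(-t), -t^2*exp(-t) + 3*t*exp(-t)]
  [-t^2*exp(-t)/2 - t*exp(-t), t^2*exp(-t)/2, -t^2*exp(-t)/2 + t*exp(-t) + exp(-t)]

Strategy: write A = P · J · P⁻¹ where J is a Jordan canonical form, so e^{tA} = P · e^{tJ} · P⁻¹, and e^{tJ} can be computed block-by-block.

A has Jordan form
J =
  [-1,  1,  0]
  [ 0, -1,  1]
  [ 0,  0, -1]
(up to reordering of blocks).

Per-block formulas:
  For a 3×3 Jordan block J_3(-1): exp(t · J_3(-1)) = e^(-1t)·(I + t·N + (t^2/2)·N^2), where N is the 3×3 nilpotent shift.

After assembling e^{tJ} and conjugating by P, we get:

e^{tA} =
  [-t^2*exp(-t)/2 + exp(-t), t^2*exp(-t)/2 - t*exp(-t), -t^2*exp(-t)/2 + 2*t*exp(-t)]
  [-t^2*exp(-t) - t*exp(-t), t^2*exp(-t) - t*exp(-t) + exp(-t), -t^2*exp(-t) + 3*t*exp(-t)]
  [-t^2*exp(-t)/2 - t*exp(-t), t^2*exp(-t)/2, -t^2*exp(-t)/2 + t*exp(-t) + exp(-t)]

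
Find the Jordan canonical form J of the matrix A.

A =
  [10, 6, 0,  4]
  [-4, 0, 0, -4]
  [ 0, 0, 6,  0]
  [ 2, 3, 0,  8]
J_2(6) ⊕ J_1(6) ⊕ J_1(6)

The characteristic polynomial is
  det(x·I − A) = x^4 - 24*x^3 + 216*x^2 - 864*x + 1296 = (x - 6)^4

Eigenvalues and multiplicities (the geometric multiplicity of λ is n − rank(A − λI), which equals the number of Jordan blocks for λ):
  λ = 6: algebraic multiplicity = 4, geometric multiplicity = 3

Determining the block sizes for each eigenvalue:
  λ = 6: 3 blocks summing to 4 forces exactly one block of size 2 and the rest size 1 → block sizes [2, 1, 1]

Assembling the blocks gives a Jordan form
J =
  [6, 1, 0, 0]
  [0, 6, 0, 0]
  [0, 0, 6, 0]
  [0, 0, 0, 6]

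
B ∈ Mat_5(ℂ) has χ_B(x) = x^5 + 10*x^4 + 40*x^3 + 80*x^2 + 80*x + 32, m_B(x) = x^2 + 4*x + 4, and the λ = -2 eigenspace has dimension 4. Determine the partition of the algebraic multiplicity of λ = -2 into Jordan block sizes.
Block sizes for λ = -2: [2, 1, 1, 1]

Step 1 — from the characteristic polynomial, algebraic multiplicity of λ = -2 is 5. From dim ker(B − (-2)·I) = 4, there are exactly 4 Jordan blocks for λ = -2.
Step 2 — from the minimal polynomial, the factor (x + 2)^2 tells us the largest block for λ = -2 has size 2.
Step 3 — with total size 5, 4 blocks, and largest block 2, the block sizes (in nonincreasing order) are [2, 1, 1, 1].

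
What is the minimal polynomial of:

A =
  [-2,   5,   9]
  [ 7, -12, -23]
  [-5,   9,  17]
x^3 - 3*x^2 + 3*x - 1

The characteristic polynomial is χ_A(x) = (x - 1)^3, so the eigenvalues are known. The minimal polynomial is
  m_A(x) = Π_λ (x − λ)^{k_λ}
where k_λ is the size of the *largest* Jordan block for λ (equivalently, the smallest k with (A − λI)^k v = 0 for every generalised eigenvector v of λ).

  λ = 1: largest Jordan block has size 3, contributing (x − 1)^3

So m_A(x) = (x - 1)^3 = x^3 - 3*x^2 + 3*x - 1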